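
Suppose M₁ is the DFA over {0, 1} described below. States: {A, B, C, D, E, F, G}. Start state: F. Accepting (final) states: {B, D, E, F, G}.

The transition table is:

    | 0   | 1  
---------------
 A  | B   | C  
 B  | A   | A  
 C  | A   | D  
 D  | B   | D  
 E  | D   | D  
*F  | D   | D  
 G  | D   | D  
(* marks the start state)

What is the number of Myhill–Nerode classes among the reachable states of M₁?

5

Reachable states from the start: {A,B,C,D,F}. Unreachable: {E,G} — drop them.
Start with accepting vs non-accepting: {B,D,F} | {A,C}.
Refine {B,D,F} on symbol 0: members go to different blocks, giving {D,F} and {B}.
Refine {D,F} on symbol 0: members go to different blocks, giving {D} and {F}.
Split {A,C} by δ(·,0) → {A} and {C}.
No further refinement is possible. Final partition (5 blocks): {D} | {A} | {B} | {F} | {C}.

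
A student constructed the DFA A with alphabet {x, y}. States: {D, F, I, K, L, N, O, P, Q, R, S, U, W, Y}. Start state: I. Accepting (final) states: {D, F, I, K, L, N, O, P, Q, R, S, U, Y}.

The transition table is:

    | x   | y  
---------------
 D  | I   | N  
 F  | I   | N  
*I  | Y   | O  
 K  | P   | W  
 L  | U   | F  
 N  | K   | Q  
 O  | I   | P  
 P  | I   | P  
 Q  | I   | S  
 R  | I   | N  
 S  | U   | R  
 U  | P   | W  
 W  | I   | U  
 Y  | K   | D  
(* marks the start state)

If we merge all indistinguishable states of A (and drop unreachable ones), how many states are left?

6

Reachable states from the start: {D,I,K,N,O,P,Q,R,S,U,W,Y}. Unreachable: {F,L} — drop them.
Start with accepting vs non-accepting: {D,I,K,N,O,P,Q,R,S,U,Y} | {W}.
Refine {D,I,K,N,O,P,Q,R,S,U,Y} on symbol y: members go to different blocks, giving {D,I,N,O,P,Q,R,S,Y} and {K,U}.
Refine {D,I,N,O,P,Q,R,S,Y} on symbol x: members go to different blocks, giving {D,I,O,P,Q,R} and {N,S,Y}.
Refine {D,I,O,P,Q,R} on symbol x: members go to different blocks, giving {D,O,P,Q,R} and {I}.
On input y, block {D,O,P,Q,R} splits into {D,Q,R} and {O,P}.
No further refinement is possible. Final partition (6 blocks): {D,Q,R} | {W} | {K,U} | {N,S,Y} | {I} | {O,P}.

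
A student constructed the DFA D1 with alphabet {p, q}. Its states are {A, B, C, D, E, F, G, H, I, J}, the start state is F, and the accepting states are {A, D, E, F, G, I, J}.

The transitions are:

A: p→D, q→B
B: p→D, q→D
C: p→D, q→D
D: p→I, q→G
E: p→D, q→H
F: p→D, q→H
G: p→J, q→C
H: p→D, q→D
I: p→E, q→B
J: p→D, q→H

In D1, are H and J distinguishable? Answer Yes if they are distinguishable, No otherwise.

Yes

States {A} cannot be reached from the start state, so discard them.
P0 = {D,E,F,G,I,J} | {B,C,H}.
Refine {D,E,F,G,I,J} on symbol q: members go to different blocks, giving {E,F,G,I,J} and {D}.
On input p, block {E,F,G,I,J} splits into {E,F,J} and {G,I}.
Stable partition: {E,F,J} | {B,C,H} | {D} | {G,I} — 4 equivalence classes.
H and J end up in different blocks, so they are distinguishable. For instance, the string 'ε' is accepted from only J.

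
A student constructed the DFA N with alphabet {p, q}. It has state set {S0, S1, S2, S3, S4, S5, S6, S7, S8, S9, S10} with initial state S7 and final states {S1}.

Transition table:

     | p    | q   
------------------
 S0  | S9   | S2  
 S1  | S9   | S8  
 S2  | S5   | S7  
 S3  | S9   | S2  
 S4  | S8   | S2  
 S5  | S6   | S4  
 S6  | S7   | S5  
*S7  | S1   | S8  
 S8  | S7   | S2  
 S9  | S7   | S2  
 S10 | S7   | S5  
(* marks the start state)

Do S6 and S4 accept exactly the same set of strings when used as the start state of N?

Reachable states from the start: {S1,S2,S4,S5,S6,S7,S8,S9}. Unreachable: {S0,S3,S10} — drop them.
Start with accepting vs non-accepting: {S1} | {S2,S4,S5,S6,S7,S8,S9}.
On input p, block {S2,S4,S5,S6,S7,S8,S9} splits into {S2,S4,S5,S6,S8,S9} and {S7}.
Refine {S2,S4,S5,S6,S8,S9} on symbol p: members go to different blocks, giving {S2,S4,S5} and {S6,S8,S9}.
On input p, block {S2,S4,S5} splits into {S4,S5} and {S2}.
On input q, block {S4,S5} splits into {S4} and {S5}.
Refine {S6,S8,S9} on symbol q: members go to different blocks, giving {S8,S9} and {S6}.
Stable partition: {S1} | {S4} | {S7} | {S8,S9} | {S2} | {S5} | {S6} — 7 equivalence classes.
S6 and S4 end up in different blocks, so they are distinguishable. For instance, the string 'pp' is accepted from only S6.

No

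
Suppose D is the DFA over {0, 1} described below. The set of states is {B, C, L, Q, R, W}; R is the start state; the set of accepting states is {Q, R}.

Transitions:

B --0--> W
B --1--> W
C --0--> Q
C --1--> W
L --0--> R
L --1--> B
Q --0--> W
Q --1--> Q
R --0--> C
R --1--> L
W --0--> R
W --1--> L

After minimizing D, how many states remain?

6

Every state is reachable, so we keep all 6.
P0 = {Q,R} | {B,C,L,W}.
Split {Q,R} by δ(·,1) → {Q} and {R}.
Split {B,C,L,W} by δ(·,0) → {L,W} and {C} and {B}.
On input 1, block {L,W} splits into {W} and {L}.
No further refinement is possible. Final partition (6 blocks): {Q} | {W} | {R} | {C} | {B} | {L}.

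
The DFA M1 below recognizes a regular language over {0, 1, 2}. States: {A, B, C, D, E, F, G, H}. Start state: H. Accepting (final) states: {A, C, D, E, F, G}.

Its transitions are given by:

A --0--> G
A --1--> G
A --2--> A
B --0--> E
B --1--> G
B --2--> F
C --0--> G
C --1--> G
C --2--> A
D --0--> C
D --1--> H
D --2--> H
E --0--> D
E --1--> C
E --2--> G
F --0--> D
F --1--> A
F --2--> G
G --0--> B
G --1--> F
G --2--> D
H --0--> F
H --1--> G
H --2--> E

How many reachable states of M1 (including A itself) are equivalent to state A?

2

Every state is reachable, so we keep all 8.
Start with accepting vs non-accepting: {A,C,D,E,F,G} | {B,H}.
Refine {A,C,D,E,F,G} on symbol 0: members go to different blocks, giving {A,C,D,E,F} and {G}.
Refine {A,C,D,E,F} on symbol 0: members go to different blocks, giving {D,E,F} and {A,C}.
Split {D,E,F} by δ(·,0) → {E,F} and {D}.
Stable partition: {E,F} | {B,H} | {G} | {A,C} | {D} — 5 equivalence classes.
The equivalence class containing A is {A,C}, of size 2.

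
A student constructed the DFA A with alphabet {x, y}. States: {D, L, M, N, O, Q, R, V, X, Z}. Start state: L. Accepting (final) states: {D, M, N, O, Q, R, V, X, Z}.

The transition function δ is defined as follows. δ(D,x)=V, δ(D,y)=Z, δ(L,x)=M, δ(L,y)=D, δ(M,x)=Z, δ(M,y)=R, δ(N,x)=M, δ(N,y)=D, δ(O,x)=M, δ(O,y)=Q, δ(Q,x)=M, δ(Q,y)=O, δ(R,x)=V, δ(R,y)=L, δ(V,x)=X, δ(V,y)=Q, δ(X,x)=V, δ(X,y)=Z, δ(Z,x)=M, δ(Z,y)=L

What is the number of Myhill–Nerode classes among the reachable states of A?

States {N} cannot be reached from the start state, so discard them.
Start with accepting vs non-accepting: {D,M,O,Q,R,V,X,Z} | {L}.
Refine {D,M,O,Q,R,V,X,Z} on symbol y: members go to different blocks, giving {D,M,O,Q,V,X} and {R,Z}.
Refine {D,M,O,Q,V,X} on symbol x: members go to different blocks, giving {D,O,Q,V,X} and {M}.
Split {D,O,Q,V,X} by δ(·,x) → {D,V,X} and {O,Q}.
On input y, block {D,V,X} splits into {D,X} and {V}.
Split {R,Z} by δ(·,x) → {R} and {Z}.
The partition is now stable with 7 blocks: {D,X} | {L} | {R} | {M} | {O,Q} | {V} | {Z}.

7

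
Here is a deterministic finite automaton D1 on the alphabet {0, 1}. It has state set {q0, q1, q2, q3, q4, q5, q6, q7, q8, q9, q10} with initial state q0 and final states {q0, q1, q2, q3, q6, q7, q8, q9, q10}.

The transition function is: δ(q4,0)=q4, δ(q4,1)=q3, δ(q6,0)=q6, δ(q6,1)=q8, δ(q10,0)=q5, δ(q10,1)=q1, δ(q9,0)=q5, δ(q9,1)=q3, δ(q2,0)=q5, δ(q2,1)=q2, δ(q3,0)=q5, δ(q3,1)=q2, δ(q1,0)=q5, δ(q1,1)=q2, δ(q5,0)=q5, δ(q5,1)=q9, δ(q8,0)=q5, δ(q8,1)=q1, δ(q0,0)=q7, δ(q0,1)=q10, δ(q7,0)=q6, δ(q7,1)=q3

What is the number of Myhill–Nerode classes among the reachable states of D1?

3

Reachable states from the start: {q0,q1,q2,q3,q5,q6,q7,q8,q9,q10}. Unreachable: {q4} — drop them.
Initial partition by acceptance: {q0,q1,q2,q3,q6,q7,q8,q9,q10} | {q5}.
Split {q0,q1,q2,q3,q6,q7,q8,q9,q10} by δ(·,0) → {q1,q2,q3,q8,q9,q10} and {q0,q6,q7}.
The partition is now stable with 3 blocks: {q1,q2,q3,q8,q9,q10} | {q5} | {q0,q6,q7}.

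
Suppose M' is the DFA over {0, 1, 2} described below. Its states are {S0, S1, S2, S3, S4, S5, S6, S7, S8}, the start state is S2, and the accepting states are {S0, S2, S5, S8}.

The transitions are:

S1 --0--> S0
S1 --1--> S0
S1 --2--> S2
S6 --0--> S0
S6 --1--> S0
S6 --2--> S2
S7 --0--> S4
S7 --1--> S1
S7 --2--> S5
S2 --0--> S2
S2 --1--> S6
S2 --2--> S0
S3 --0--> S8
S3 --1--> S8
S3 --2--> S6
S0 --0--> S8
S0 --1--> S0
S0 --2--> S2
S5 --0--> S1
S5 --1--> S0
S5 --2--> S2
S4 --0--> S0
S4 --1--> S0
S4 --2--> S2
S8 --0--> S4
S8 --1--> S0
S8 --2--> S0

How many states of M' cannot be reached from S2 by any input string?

No path from S2 leads to S1, S3, S5, S7; the other 5 states are all reachable.

4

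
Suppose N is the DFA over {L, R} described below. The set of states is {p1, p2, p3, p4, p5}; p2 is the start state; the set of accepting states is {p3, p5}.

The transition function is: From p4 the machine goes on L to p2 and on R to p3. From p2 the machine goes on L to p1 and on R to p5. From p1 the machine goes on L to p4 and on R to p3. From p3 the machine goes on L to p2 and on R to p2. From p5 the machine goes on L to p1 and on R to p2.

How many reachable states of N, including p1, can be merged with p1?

3

Initial partition by acceptance: {p3,p5} | {p1,p2,p4}.
Stable partition: {p3,p5} | {p1,p2,p4} — 2 equivalence classes.
State p1 belongs to the block {p1,p2,p4}, which has 3 states.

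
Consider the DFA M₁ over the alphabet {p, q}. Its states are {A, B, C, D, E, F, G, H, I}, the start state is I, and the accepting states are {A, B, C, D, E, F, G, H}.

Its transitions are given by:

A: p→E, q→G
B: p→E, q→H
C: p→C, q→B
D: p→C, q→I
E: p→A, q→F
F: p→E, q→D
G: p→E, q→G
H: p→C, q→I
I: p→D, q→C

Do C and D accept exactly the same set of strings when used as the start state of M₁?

No

Start with accepting vs non-accepting: {A,B,C,D,E,F,G,H} | {I}.
On input q, block {A,B,C,D,E,F,G,H} splits into {A,B,C,E,F,G} and {D,H}.
Split {A,B,C,E,F,G} by δ(·,q) → {A,C,E,G} and {B,F}.
Split {A,C,E,G} by δ(·,q) → {A,G} and {C,E}.
On input p, block {C,E} splits into {C} and {E}.
No further refinement is possible. Final partition (6 blocks): {A,G} | {I} | {D,H} | {B,F} | {C} | {E}.
C and D end up in different blocks, so they are distinguishable. For instance, the string 'q' is accepted from only C.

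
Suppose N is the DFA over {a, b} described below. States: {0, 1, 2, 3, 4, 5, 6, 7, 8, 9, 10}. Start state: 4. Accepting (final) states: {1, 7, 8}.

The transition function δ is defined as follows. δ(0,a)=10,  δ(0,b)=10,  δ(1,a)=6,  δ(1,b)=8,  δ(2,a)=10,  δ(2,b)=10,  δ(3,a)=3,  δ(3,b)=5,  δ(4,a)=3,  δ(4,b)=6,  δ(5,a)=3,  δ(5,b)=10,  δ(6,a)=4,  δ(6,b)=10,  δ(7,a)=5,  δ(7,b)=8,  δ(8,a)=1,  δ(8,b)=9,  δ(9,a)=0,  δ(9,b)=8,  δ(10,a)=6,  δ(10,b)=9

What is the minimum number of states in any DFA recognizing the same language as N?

Reachable states from the start: {0,1,3,4,5,6,8,9,10}. Unreachable: {2,7} — drop them.
Start with accepting vs non-accepting: {1,8} | {0,3,4,5,6,9,10}.
Refine {1,8} on symbol a: members go to different blocks, giving {1} and {8}.
Refine {0,3,4,5,6,9,10} on symbol b: members go to different blocks, giving {0,3,4,5,6,10} and {9}.
On input b, block {0,3,4,5,6,10} splits into {0,3,4,5,6} and {10}.
Split {0,3,4,5,6} by δ(·,a) → {3,4,5,6} and {0}.
Split {3,4,5,6} by δ(·,b) → {3,4} and {5,6}.
Stable partition: {1} | {3,4} | {8} | {9} | {10} | {0} | {5,6} — 7 equivalence classes.

7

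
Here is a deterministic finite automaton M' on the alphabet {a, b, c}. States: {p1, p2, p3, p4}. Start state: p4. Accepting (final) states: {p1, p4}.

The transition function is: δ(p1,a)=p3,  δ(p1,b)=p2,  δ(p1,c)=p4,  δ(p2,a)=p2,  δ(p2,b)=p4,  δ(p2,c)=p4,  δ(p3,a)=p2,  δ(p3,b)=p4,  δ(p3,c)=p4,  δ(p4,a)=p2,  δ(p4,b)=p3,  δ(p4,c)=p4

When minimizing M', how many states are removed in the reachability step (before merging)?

1

BFS from p4 reaches {p2, p3, p4}; the 1 state(s) p1 are never visited.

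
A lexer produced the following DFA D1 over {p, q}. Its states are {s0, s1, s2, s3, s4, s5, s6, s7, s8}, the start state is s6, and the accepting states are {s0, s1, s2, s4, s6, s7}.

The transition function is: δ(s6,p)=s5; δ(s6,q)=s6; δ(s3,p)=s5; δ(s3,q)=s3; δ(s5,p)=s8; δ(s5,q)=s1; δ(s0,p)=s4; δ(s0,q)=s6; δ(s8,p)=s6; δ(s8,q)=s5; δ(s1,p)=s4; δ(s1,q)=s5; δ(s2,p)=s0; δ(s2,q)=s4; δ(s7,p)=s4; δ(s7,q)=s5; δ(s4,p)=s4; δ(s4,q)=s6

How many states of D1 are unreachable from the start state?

4

No path from s6 leads to s0, s2, s3, s7; the other 5 states are all reachable.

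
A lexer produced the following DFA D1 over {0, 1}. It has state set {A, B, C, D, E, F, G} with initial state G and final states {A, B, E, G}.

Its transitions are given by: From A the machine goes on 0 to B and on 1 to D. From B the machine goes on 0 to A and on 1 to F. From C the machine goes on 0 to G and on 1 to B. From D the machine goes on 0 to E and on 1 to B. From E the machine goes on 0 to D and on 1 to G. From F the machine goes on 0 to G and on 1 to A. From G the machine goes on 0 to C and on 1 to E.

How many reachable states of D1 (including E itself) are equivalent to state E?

Start with accepting vs non-accepting: {A,B,E,G} | {C,D,F}.
Refine {A,B,E,G} on symbol 0: members go to different blocks, giving {A,B} and {E,G}.
The partition is now stable with 3 blocks: {A,B} | {C,D,F} | {E,G}.
The equivalence class containing E is {E,G}, of size 2.

2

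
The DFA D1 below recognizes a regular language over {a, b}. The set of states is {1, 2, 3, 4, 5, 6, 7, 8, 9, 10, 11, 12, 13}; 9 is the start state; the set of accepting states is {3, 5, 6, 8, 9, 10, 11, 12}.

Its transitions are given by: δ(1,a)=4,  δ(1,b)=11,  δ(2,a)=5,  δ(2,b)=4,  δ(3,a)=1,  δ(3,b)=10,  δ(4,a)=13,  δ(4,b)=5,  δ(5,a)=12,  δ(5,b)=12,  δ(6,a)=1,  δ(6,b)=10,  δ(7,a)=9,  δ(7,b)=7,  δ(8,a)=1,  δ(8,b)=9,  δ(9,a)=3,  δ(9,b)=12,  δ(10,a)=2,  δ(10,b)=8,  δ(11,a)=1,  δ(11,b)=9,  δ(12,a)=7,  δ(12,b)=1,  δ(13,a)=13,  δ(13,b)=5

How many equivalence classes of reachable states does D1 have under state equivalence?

10

States {6} cannot be reached from the start state, so discard them.
Start with accepting vs non-accepting: {3,5,8,9,10,11,12} | {1,2,4,7,13}.
Refine {3,5,8,9,10,11,12} on symbol a: members go to different blocks, giving {3,8,10,11,12} and {5,9}.
On input b, block {3,8,10,11,12} splits into {3,10} and {8,11} and {12}.
On input b, block {3,10} splits into {3} and {10}.
Refine {1,2,4,7,13} on symbol a: members go to different blocks, giving {1,4,13} and {2,7}.
Refine {1,4,13} on symbol b: members go to different blocks, giving {4,13} and {1}.
Split {5,9} by δ(·,a) → {5} and {9}.
Refine {2,7} on symbol a: members go to different blocks, giving {2} and {7}.
No further refinement is possible. Final partition (10 blocks): {3} | {4,13} | {5} | {8,11} | {12} | {10} | {2} | {1} | {9} | {7}.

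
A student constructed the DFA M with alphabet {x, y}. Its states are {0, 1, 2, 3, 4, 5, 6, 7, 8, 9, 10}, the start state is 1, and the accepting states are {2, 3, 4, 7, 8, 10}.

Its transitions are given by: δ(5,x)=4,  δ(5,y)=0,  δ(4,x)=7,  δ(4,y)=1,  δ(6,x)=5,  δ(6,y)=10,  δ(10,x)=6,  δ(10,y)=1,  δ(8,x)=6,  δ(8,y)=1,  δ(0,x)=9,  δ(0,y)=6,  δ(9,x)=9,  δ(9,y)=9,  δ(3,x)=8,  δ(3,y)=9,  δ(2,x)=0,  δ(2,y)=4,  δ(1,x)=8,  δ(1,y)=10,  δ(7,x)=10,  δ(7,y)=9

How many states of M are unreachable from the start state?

Starting at 1 and following transitions, the reachable set is {0, 1, 4, 5, 6, 7, 8, 9, 10}. That leaves 2, 3 unreachable — 2 in total.

2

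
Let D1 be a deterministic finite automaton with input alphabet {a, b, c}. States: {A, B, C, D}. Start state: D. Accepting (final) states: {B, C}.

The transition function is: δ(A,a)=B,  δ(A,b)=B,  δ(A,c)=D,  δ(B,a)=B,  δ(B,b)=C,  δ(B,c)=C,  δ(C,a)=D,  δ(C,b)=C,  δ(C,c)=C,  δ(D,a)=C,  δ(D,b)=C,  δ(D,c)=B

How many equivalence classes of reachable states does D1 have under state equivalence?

Reachable states from the start: {B,C,D}. Unreachable: {A} — drop them.
P0 = {B,C} | {D}.
Refine {B,C} on symbol a: members go to different blocks, giving {B} and {C}.
No further refinement is possible. Final partition (3 blocks): {B} | {D} | {C}.

3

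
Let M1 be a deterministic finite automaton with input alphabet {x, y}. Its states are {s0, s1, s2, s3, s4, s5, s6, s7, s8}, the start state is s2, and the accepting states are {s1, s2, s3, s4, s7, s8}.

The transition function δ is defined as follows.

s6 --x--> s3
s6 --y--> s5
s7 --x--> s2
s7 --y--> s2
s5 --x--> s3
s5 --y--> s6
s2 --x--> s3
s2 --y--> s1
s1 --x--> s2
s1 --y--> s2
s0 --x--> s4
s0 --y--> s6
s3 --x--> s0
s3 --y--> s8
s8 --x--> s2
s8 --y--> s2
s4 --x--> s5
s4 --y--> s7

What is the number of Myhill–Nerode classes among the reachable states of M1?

P0 = {s1,s2,s3,s4,s7,s8} | {s0,s5,s6}.
Split {s1,s2,s3,s4,s7,s8} by δ(·,x) → {s1,s2,s7,s8} and {s3,s4}.
On input x, block {s1,s2,s7,s8} splits into {s1,s7,s8} and {s2}.
No further refinement is possible. Final partition (4 blocks): {s1,s7,s8} | {s0,s5,s6} | {s3,s4} | {s2}.

4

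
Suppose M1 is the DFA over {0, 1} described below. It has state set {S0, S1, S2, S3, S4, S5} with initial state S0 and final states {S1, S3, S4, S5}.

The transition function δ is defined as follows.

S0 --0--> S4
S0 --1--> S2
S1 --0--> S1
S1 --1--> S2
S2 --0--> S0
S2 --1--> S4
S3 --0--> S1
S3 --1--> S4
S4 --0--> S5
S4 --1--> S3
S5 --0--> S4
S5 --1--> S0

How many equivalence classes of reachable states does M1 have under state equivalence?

6

All states are reachable from the start state.
Start with accepting vs non-accepting: {S1,S3,S4,S5} | {S0,S2}.
Refine {S1,S3,S4,S5} on symbol 1: members go to different blocks, giving {S1,S5} and {S3,S4}.
Refine {S1,S5} on symbol 0: members go to different blocks, giving {S1} and {S5}.
On input 0, block {S0,S2} splits into {S0} and {S2}.
Refine {S3,S4} on symbol 0: members go to different blocks, giving {S3} and {S4}.
Stable partition: {S1} | {S0} | {S3} | {S5} | {S2} | {S4} — 6 equivalence classes.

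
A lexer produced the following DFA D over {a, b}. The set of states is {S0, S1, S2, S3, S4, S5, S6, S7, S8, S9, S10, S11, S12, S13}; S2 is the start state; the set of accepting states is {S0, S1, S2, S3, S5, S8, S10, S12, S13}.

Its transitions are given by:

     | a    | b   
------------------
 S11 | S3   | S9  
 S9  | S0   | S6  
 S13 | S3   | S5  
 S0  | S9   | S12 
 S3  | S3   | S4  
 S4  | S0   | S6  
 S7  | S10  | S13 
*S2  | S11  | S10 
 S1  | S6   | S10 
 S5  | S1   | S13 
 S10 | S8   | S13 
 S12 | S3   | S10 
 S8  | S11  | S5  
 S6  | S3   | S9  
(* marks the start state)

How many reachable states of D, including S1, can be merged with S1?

3

States {S7} cannot be reached from the start state, so discard them.
Initial partition by acceptance: {S0,S1,S2,S3,S5,S8,S10,S12,S13} | {S4,S6,S9,S11}.
Refine {S0,S1,S2,S3,S5,S8,S10,S12,S13} on symbol a: members go to different blocks, giving {S3,S5,S10,S12,S13} and {S0,S1,S2,S8}.
Refine {S3,S5,S10,S12,S13} on symbol a: members go to different blocks, giving {S3,S12,S13} and {S5,S10}.
On input b, block {S3,S12,S13} splits into {S12,S13} and {S3}.
Refine {S4,S6,S9,S11} on symbol a: members go to different blocks, giving {S4,S9} and {S6,S11}.
Split {S0,S1,S2,S8} by δ(·,a) → {S1,S2,S8} and {S0}.
The partition is now stable with 7 blocks: {S12,S13} | {S4,S9} | {S1,S2,S8} | {S5,S10} | {S3} | {S6,S11} | {S0}.
The equivalence class containing S1 is {S1,S2,S8}, of size 3.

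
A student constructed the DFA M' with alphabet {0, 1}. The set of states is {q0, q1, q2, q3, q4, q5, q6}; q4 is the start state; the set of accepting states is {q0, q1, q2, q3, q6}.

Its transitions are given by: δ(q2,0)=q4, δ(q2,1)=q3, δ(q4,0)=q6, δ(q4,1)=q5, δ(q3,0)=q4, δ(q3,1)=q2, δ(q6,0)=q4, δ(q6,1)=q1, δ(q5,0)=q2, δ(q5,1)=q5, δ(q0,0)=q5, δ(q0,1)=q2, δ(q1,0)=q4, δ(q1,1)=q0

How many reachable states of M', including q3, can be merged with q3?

5

P0 = {q0,q1,q2,q3,q6} | {q4,q5}.
No further refinement is possible. Final partition (2 blocks): {q0,q1,q2,q3,q6} | {q4,q5}.
State q3 belongs to the block {q0,q1,q2,q3,q6}, which has 5 states.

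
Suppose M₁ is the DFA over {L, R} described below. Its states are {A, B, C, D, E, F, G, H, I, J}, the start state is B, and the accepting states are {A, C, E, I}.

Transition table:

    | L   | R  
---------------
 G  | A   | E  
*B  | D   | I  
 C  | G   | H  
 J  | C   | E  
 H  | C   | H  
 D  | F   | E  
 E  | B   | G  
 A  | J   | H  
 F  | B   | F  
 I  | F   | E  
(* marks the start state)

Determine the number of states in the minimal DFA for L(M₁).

8

Every state is reachable, so we keep all 10.
Initial partition by acceptance: {A,C,E,I} | {B,D,F,G,H,J}.
On input R, block {A,C,E,I} splits into {A,C,E} and {I}.
Split {B,D,F,G,H,J} by δ(·,L) → {B,D,F} and {G,H,J}.
Split {A,C,E} by δ(·,L) → {A,C} and {E}.
Split {B,D,F} by δ(·,R) → {B} and {D} and {F}.
Split {G,H,J} by δ(·,R) → {G,J} and {H}.
No further refinement is possible. Final partition (8 blocks): {A,C} | {B} | {I} | {G,J} | {E} | {D} | {F} | {H}.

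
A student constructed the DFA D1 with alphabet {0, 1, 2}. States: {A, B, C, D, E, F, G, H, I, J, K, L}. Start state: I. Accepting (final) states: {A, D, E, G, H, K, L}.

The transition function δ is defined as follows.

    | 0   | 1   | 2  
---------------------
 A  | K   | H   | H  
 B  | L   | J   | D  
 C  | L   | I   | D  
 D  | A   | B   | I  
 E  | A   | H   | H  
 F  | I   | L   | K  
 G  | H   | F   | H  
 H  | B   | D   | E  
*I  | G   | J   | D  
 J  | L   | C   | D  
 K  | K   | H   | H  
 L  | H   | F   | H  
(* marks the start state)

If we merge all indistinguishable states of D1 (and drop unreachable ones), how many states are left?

6

Every state is reachable, so we keep all 12.
Initial partition by acceptance: {A,D,E,G,H,K,L} | {B,C,F,I,J}.
Split {A,D,E,G,H,K,L} by δ(·,0) → {A,D,E,G,K,L} and {H}.
Refine {A,D,E,G,K,L} on symbol 0: members go to different blocks, giving {A,D,E,K} and {G,L}.
Refine {A,D,E,K} on symbol 1: members go to different blocks, giving {A,E,K} and {D}.
On input 0, block {B,C,F,I,J} splits into {B,C,I,J} and {F}.
The partition is now stable with 6 blocks: {A,E,K} | {B,C,I,J} | {H} | {G,L} | {D} | {F}.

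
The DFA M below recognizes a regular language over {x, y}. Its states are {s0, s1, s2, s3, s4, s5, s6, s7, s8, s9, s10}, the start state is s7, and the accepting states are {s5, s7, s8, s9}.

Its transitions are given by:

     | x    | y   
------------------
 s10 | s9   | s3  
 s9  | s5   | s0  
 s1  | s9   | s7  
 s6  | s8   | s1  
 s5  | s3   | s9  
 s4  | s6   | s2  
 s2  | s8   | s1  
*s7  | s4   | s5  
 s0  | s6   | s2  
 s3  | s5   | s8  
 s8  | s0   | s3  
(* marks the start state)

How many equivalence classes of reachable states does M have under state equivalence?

8

First remove the unreachable states {s10}; 10 states remain.
Start with accepting vs non-accepting: {s5,s7,s8,s9} | {s0,s1,s2,s3,s4,s6}.
On input x, block {s5,s7,s8,s9} splits into {s5,s7,s8} and {s9}.
On input y, block {s5,s7,s8} splits into {s5} and {s7} and {s8}.
On input x, block {s0,s1,s2,s3,s4,s6} splits into {s0,s4} and {s2,s6} and {s1} and {s3}.
The partition is now stable with 8 blocks: {s5} | {s0,s4} | {s9} | {s7} | {s8} | {s2,s6} | {s1} | {s3}.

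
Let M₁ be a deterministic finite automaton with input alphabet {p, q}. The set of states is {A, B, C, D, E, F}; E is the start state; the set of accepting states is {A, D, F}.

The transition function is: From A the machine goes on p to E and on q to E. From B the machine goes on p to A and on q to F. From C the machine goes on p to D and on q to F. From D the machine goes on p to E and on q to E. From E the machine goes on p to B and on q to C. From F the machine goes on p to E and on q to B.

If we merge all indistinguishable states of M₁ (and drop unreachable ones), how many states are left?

4

All states are reachable from the start state.
Initial partition by acceptance: {A,D,F} | {B,C,E}.
Split {B,C,E} by δ(·,p) → {B,C} and {E}.
Split {A,D,F} by δ(·,q) → {A,D} and {F}.
The partition is now stable with 4 blocks: {A,D} | {B,C} | {E} | {F}.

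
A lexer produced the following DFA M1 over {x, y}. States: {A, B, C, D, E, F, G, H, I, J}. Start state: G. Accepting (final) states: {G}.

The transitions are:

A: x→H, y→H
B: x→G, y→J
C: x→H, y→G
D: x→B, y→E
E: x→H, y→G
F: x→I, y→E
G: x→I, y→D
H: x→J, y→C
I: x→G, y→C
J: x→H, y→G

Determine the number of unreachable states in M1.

BFS from G reaches {B, C, D, E, G, H, I, J}; the 2 state(s) A, F are never visited.

2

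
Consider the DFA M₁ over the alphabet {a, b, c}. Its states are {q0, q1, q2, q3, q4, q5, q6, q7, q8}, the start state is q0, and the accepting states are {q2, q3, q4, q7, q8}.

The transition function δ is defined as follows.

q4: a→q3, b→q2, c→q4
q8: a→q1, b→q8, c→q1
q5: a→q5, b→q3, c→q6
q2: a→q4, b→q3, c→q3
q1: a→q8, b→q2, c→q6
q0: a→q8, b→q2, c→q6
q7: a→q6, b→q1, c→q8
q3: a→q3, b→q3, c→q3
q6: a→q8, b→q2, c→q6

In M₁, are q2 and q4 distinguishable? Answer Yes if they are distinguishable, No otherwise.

No

States {q5,q7} cannot be reached from the start state, so discard them.
Start with accepting vs non-accepting: {q2,q3,q4,q8} | {q0,q1,q6}.
On input a, block {q2,q3,q4,q8} splits into {q2,q3,q4} and {q8}.
No further refinement is possible. Final partition (3 blocks): {q2,q3,q4} | {q0,q1,q6} | {q8}.
q2 and q4 lie in the same block of the stable partition, so they are equivalent — no string distinguishes them.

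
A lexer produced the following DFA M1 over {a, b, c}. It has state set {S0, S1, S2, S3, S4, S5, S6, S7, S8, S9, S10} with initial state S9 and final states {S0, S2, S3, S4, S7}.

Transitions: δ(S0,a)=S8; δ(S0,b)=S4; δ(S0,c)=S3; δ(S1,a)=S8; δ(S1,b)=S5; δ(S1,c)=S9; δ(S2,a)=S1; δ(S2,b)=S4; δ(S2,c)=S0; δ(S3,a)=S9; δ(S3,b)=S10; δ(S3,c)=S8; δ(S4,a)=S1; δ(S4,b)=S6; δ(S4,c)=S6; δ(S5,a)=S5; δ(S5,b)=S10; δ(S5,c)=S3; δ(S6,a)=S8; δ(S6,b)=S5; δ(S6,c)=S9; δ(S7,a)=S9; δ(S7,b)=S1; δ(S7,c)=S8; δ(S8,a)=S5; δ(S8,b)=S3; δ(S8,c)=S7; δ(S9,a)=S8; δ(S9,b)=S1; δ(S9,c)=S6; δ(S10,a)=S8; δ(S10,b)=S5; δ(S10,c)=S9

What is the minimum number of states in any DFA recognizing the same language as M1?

5

First remove the unreachable states {S0,S2,S4}; 8 states remain.
Start with accepting vs non-accepting: {S3,S7} | {S1,S5,S6,S8,S9,S10}.
Refine {S1,S5,S6,S8,S9,S10} on symbol b: members go to different blocks, giving {S1,S5,S6,S9,S10} and {S8}.
Split {S1,S5,S6,S9,S10} by δ(·,a) → {S1,S6,S9,S10} and {S5}.
Refine {S1,S6,S9,S10} on symbol b: members go to different blocks, giving {S1,S6,S10} and {S9}.
No further refinement is possible. Final partition (5 blocks): {S3,S7} | {S1,S6,S10} | {S8} | {S5} | {S9}.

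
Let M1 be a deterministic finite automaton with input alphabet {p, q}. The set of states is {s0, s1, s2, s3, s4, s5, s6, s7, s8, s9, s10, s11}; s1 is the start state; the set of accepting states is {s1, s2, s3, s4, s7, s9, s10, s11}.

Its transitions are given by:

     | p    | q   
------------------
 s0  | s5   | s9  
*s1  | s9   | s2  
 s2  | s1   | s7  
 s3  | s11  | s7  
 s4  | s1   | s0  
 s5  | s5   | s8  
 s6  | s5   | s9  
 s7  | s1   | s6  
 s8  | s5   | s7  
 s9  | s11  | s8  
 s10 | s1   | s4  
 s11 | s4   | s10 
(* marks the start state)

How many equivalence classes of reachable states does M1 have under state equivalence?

First remove the unreachable states {s3}; 11 states remain.
P0 = {s1,s2,s4,s7,s9,s10,s11} | {s0,s5,s6,s8}.
On input q, block {s1,s2,s4,s7,s9,s10,s11} splits into {s1,s2,s10,s11} and {s4,s7,s9}.
Refine {s1,s2,s10,s11} on symbol p: members go to different blocks, giving {s1,s11} and {s2,s10}.
On input q, block {s0,s5,s6,s8} splits into {s0,s6,s8} and {s5}.
Stable partition: {s1,s11} | {s0,s6,s8} | {s4,s7,s9} | {s2,s10} | {s5} — 5 equivalence classes.

5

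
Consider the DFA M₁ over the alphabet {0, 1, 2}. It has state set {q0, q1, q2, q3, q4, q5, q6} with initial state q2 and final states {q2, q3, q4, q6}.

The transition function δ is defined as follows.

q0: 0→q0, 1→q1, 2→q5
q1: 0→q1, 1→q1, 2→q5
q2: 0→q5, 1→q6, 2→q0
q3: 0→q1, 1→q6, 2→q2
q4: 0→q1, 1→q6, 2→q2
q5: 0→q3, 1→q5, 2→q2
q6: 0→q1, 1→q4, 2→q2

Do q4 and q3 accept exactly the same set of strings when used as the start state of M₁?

Yes

Initial partition by acceptance: {q2,q3,q4,q6} | {q0,q1,q5}.
Split {q2,q3,q4,q6} by δ(·,2) → {q3,q4,q6} and {q2}.
Refine {q0,q1,q5} on symbol 0: members go to different blocks, giving {q0,q1} and {q5}.
No further refinement is possible. Final partition (4 blocks): {q3,q4,q6} | {q0,q1} | {q2} | {q5}.
q4 and q3 lie in the same block of the stable partition, so they are equivalent — no string distinguishes them.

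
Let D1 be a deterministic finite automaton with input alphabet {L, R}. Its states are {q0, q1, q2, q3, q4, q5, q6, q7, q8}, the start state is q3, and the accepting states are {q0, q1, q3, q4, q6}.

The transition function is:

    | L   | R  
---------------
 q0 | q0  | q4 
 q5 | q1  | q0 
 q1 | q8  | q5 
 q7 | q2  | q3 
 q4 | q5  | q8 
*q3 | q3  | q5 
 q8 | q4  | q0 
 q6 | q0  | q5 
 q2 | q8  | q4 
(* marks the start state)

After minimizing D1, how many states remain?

First remove the unreachable states {q2,q6,q7}; 6 states remain.
Start with accepting vs non-accepting: {q0,q1,q3,q4} | {q5,q8}.
Refine {q0,q1,q3,q4} on symbol L: members go to different blocks, giving {q0,q3} and {q1,q4}.
Split {q0,q3} by δ(·,R) → {q0} and {q3}.
Stable partition: {q0} | {q5,q8} | {q1,q4} | {q3} — 4 equivalence classes.

4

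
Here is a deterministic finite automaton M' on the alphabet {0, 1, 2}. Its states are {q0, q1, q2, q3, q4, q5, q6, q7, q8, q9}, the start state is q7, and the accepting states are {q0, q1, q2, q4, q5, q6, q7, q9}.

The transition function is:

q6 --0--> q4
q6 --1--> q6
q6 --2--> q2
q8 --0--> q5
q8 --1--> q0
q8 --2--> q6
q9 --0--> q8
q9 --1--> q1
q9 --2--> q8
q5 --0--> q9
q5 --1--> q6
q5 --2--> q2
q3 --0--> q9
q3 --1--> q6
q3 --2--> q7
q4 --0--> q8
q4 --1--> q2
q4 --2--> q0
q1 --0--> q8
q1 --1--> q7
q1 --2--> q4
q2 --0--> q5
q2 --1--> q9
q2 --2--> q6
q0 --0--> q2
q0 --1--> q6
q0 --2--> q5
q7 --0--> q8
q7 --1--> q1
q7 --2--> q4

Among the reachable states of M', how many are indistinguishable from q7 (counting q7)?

Reachable states from the start: {q0,q1,q2,q4,q5,q6,q7,q8,q9}. Unreachable: {q3} — drop them.
Initial partition by acceptance: {q0,q1,q2,q4,q5,q6,q7,q9} | {q8}.
Split {q0,q1,q2,q4,q5,q6,q7,q9} by δ(·,0) → {q0,q2,q5,q6} and {q1,q4,q7,q9}.
Split {q0,q2,q5,q6} by δ(·,0) → {q0,q2} and {q5,q6}.
On input 0, block {q0,q2} splits into {q0} and {q2}.
On input 1, block {q1,q4,q7,q9} splits into {q1,q7,q9} and {q4}.
Refine {q1,q7,q9} on symbol 2: members go to different blocks, giving {q1,q7} and {q9}.
On input 0, block {q5,q6} splits into {q5} and {q6}.
No further refinement is possible. Final partition (8 blocks): {q0} | {q8} | {q1,q7} | {q5} | {q2} | {q4} | {q9} | {q6}.
State q7 belongs to the block {q1,q7}, which has 2 states.

2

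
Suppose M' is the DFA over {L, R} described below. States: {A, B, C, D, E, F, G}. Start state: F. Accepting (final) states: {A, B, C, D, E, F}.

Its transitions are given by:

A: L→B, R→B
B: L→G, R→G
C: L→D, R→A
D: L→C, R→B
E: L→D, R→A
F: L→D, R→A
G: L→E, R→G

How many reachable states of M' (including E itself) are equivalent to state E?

All states are reachable from the start state.
P0 = {A,B,C,D,E,F} | {G}.
Refine {A,B,C,D,E,F} on symbol L: members go to different blocks, giving {A,C,D,E,F} and {B}.
On input L, block {A,C,D,E,F} splits into {C,D,E,F} and {A}.
Split {C,D,E,F} by δ(·,R) → {C,E,F} and {D}.
Stable partition: {C,E,F} | {G} | {B} | {A} | {D} — 5 equivalence classes.
The equivalence class containing E is {C,E,F}, of size 3.

3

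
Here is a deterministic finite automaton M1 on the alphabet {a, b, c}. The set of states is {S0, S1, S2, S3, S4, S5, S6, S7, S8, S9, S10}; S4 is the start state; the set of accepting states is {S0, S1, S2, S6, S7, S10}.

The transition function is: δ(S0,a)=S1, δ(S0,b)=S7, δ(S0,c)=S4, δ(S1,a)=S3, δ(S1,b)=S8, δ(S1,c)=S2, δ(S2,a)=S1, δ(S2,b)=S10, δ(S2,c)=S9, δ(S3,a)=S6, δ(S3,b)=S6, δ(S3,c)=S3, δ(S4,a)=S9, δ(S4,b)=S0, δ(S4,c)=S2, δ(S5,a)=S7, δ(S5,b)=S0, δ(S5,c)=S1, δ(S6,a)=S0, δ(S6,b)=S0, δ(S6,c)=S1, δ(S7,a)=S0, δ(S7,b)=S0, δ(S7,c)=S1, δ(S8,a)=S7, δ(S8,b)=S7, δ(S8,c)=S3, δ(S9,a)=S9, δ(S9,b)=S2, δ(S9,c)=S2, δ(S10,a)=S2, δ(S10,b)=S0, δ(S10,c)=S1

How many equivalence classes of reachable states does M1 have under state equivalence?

5

States {S5} cannot be reached from the start state, so discard them.
Initial partition by acceptance: {S0,S1,S2,S6,S7,S10} | {S3,S4,S8,S9}.
On input a, block {S0,S1,S2,S6,S7,S10} splits into {S0,S2,S6,S7,S10} and {S1}.
Split {S0,S2,S6,S7,S10} by δ(·,a) → {S6,S7,S10} and {S0,S2}.
On input a, block {S3,S4,S8,S9} splits into {S3,S8} and {S4,S9}.
The partition is now stable with 5 blocks: {S6,S7,S10} | {S3,S8} | {S1} | {S0,S2} | {S4,S9}.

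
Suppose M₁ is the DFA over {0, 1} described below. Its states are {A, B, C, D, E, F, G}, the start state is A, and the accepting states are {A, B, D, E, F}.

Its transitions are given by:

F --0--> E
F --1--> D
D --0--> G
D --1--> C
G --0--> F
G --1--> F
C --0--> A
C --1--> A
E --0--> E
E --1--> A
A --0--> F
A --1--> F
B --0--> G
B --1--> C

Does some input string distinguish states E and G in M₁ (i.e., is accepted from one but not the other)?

Yes

Reachable states from the start: {A,C,D,E,F,G}. Unreachable: {B} — drop them.
Initial partition by acceptance: {A,D,E,F} | {C,G}.
Split {A,D,E,F} by δ(·,0) → {A,E,F} and {D}.
On input 1, block {A,E,F} splits into {A,E} and {F}.
Split {A,E} by δ(·,0) → {A} and {E}.
Refine {C,G} on symbol 0: members go to different blocks, giving {C} and {G}.
No further refinement is possible. Final partition (6 blocks): {A} | {C} | {D} | {F} | {E} | {G}.
E and G end up in different blocks, so they are distinguishable. For instance, the string 'ε' is accepted from only E.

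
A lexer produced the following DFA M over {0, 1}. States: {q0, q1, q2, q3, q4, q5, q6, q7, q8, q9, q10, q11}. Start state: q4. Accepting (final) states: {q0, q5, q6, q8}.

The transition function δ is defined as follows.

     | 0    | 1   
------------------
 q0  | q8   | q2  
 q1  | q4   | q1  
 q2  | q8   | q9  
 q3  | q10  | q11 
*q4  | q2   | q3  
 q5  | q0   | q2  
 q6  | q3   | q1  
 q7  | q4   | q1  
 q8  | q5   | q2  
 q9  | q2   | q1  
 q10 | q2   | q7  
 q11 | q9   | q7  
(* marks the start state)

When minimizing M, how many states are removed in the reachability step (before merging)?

1

No path from q4 leads to q6; the other 11 states are all reachable.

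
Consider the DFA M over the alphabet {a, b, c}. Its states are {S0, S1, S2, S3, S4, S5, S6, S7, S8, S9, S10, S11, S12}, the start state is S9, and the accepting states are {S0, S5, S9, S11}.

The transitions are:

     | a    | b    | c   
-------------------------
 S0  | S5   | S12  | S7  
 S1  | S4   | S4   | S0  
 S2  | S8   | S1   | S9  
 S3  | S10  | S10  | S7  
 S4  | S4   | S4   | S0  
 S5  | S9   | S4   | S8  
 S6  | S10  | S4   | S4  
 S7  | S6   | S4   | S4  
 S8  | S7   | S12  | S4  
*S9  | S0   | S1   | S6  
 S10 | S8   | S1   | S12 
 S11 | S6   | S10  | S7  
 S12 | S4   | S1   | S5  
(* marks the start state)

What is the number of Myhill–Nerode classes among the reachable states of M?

3

States {S2,S3,S11} cannot be reached from the start state, so discard them.
P0 = {S0,S5,S9} | {S1,S4,S6,S7,S8,S10,S12}.
Split {S1,S4,S6,S7,S8,S10,S12} by δ(·,c) → {S6,S7,S8,S10} and {S1,S4,S12}.
The partition is now stable with 3 blocks: {S0,S5,S9} | {S6,S7,S8,S10} | {S1,S4,S12}.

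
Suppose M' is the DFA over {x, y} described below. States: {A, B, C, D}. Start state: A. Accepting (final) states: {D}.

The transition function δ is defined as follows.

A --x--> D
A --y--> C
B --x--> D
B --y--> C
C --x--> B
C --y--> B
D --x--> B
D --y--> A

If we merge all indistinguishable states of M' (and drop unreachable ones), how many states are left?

Every state is reachable, so we keep all 4.
P0 = {D} | {A,B,C}.
Refine {A,B,C} on symbol x: members go to different blocks, giving {A,B} and {C}.
The partition is now stable with 3 blocks: {D} | {A,B} | {C}.

3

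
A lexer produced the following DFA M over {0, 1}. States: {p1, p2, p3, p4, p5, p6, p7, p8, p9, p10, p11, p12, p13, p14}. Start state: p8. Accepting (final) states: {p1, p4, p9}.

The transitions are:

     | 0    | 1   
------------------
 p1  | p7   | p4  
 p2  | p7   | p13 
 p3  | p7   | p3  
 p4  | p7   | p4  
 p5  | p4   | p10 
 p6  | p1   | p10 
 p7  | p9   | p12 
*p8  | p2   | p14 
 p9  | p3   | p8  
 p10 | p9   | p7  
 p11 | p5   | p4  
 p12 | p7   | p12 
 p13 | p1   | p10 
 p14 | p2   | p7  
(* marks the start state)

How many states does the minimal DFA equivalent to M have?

First remove the unreachable states {p5,p6,p11}; 11 states remain.
Start with accepting vs non-accepting: {p1,p4,p9} | {p2,p3,p7,p8,p10,p12,p13,p14}.
On input 1, block {p1,p4,p9} splits into {p1,p4} and {p9}.
On input 0, block {p2,p3,p7,p8,p10,p12,p13,p14} splits into {p2,p3,p8,p12,p14} and {p7,p10} and {p13}.
On input 0, block {p2,p3,p8,p12,p14} splits into {p2,p3,p12} and {p8,p14}.
On input 1, block {p2,p3,p12} splits into {p3,p12} and {p2}.
Split {p7,p10} by δ(·,1) → {p7} and {p10}.
Split {p8,p14} by δ(·,1) → {p8} and {p14}.
Stable partition: {p1,p4} | {p3,p12} | {p9} | {p7} | {p13} | {p8} | {p2} | {p10} | {p14} — 9 equivalence classes.

9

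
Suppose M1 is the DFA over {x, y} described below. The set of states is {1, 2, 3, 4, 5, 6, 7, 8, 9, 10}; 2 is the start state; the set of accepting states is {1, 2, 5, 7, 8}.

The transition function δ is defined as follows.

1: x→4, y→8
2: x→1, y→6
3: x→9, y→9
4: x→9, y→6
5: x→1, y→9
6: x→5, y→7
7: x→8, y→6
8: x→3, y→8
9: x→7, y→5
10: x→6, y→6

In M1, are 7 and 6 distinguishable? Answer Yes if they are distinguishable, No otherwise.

States {10} cannot be reached from the start state, so discard them.
Start with accepting vs non-accepting: {1,2,5,7,8} | {3,4,6,9}.
Refine {1,2,5,7,8} on symbol x: members go to different blocks, giving {2,5,7} and {1,8}.
On input x, block {3,4,6,9} splits into {3,4} and {6,9}.
The partition is now stable with 4 blocks: {2,5,7} | {3,4} | {1,8} | {6,9}.
7 and 6 end up in different blocks, so they are distinguishable. For instance, the string 'ε' is accepted from only 7.

Yes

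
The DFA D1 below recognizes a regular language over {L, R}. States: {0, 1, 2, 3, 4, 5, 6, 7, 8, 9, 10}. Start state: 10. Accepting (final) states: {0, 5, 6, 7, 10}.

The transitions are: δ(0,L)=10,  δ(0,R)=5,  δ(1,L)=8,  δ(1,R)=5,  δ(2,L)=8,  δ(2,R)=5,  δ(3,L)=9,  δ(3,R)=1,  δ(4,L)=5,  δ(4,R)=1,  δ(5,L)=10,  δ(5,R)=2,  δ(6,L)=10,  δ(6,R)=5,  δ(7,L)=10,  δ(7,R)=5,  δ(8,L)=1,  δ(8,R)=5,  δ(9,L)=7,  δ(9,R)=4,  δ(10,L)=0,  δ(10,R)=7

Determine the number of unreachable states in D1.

BFS from 10 reaches {0, 1, 2, 5, 7, 8, 10}; the 4 state(s) 3, 4, 6, 9 are never visited.

4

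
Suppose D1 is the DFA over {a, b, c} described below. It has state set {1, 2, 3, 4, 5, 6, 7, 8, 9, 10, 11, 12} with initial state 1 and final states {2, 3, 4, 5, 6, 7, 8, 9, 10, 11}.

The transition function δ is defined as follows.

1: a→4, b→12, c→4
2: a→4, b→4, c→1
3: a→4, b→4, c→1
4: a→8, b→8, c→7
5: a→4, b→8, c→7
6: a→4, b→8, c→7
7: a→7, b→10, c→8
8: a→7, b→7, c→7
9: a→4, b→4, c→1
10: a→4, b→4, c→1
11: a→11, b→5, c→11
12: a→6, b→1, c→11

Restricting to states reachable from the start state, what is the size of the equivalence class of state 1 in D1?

Reachable states from the start: {1,4,5,6,7,8,10,11,12}. Unreachable: {2,3,9} — drop them.
P0 = {4,5,6,7,8,10,11} | {1,12}.
On input c, block {4,5,6,7,8,10,11} splits into {4,5,6,7,8,11} and {10}.
Refine {4,5,6,7,8,11} on symbol b: members go to different blocks, giving {4,5,6,8,11} and {7}.
Refine {4,5,6,8,11} on symbol a: members go to different blocks, giving {4,5,6,11} and {8}.
On input a, block {4,5,6,11} splits into {5,6,11} and {4}.
Refine {5,6,11} on symbol a: members go to different blocks, giving {5,6} and {11}.
Split {1,12} by δ(·,a) → {1} and {12}.
Stable partition: {5,6} | {1} | {10} | {7} | {8} | {4} | {11} | {12} — 8 equivalence classes.
The equivalence class containing 1 is {1}, of size 1.

1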